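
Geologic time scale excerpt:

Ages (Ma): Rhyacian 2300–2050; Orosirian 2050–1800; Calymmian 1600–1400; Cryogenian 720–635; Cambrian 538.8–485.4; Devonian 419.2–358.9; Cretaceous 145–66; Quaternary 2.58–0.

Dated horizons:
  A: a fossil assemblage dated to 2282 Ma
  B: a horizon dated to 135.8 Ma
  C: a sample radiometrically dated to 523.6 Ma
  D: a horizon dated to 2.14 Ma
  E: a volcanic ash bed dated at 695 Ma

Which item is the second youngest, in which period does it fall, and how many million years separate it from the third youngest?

Smaller Ma means younger, so youngest first: D 2.14 < B 135.8 < C 523.6 < E 695 < A 2282.
Counting 2 along gives B (135.8 Ma); the excerpt puts that inside the Cretaceous, 145–66 Ma.
Next in line is C (523.6 Ma), and 523.6 − 135.8 = 387.8 Myr.

B, in the Cretaceous; 387.8 million years to C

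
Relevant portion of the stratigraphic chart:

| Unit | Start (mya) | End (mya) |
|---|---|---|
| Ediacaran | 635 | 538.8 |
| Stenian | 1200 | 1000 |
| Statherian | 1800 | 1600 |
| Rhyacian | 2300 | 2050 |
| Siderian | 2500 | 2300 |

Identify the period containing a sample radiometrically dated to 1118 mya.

1118 Ma lies between 1200 and 1000 Ma, so it falls in the Stenian.

Stenian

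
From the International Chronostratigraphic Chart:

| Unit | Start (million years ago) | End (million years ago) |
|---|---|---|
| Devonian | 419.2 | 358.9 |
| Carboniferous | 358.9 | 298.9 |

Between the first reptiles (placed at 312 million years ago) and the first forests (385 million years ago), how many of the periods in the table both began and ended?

The older date is 385 Ma and the younger is 312 Ma.
No period both begins after 385 Ma and ends before 312 Ma, so the count is 0.

0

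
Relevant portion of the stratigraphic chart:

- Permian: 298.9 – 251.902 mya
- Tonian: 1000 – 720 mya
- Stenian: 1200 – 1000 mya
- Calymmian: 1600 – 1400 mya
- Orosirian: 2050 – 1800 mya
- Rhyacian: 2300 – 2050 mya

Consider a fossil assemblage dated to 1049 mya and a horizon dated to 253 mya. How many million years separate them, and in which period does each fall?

Elapsed time: 1049 − 253 = 796 Myr.
1049 Ma lies within 1200–1000 Ma: Stenian.
253 Ma lies within 298.9–251.902 Ma: Permian.

796 million years apart; the first in the Stenian, the second in the Permian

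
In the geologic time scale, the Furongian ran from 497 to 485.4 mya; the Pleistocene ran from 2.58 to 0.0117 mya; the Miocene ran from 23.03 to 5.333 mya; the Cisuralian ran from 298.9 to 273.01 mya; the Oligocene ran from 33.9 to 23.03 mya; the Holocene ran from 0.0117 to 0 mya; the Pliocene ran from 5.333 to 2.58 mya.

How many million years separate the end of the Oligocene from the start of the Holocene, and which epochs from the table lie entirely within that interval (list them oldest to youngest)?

23.0183 million years; Miocene, Pliocene, Pleistocene

The Oligocene closes at 23.03 Ma and the Holocene opens at 0.0117 Ma, so the interval is 23.03 − 0.0117 = 23.0183 Myr.
An epoch fits inside if it starts at or after 23.03 Ma and ends at or before 0.0117 Ma; oldest first that gives Miocene, Pliocene, Pleistocene.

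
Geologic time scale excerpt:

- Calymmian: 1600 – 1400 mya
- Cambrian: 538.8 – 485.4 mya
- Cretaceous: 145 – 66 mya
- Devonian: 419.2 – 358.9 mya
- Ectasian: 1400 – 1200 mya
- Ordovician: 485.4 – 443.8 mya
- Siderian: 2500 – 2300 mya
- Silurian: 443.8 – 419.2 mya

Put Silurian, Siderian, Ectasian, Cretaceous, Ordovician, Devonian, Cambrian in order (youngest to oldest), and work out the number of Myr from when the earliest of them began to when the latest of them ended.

Cretaceous → Devonian → Silurian → Ordovician → Cambrian → Ectasian → Siderian; total span 2434 Myr

From the excerpt: Silurian 443.8–419.2; Siderian 2500–2300; Ectasian 1400–1200; Cretaceous 145–66; Ordovician 485.4–443.8; Devonian 419.2–358.9; Cambrian 538.8–485.4 (Ma).
Larger Ma is earlier, so the oldest is Siderian and the youngest is Cretaceous; youngest to oldest: Cretaceous, Devonian, Silurian, Ordovician, Cambrian, Ectasian, Siderian.
Oldest start 2500 minus youngest end 66 gives 2434 Myr overall.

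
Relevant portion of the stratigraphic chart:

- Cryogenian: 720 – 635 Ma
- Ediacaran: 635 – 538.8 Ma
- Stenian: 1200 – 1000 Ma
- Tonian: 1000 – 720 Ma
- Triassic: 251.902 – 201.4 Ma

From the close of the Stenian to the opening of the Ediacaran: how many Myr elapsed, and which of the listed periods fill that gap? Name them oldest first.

365 million years; Tonian, Cryogenian

The Stenian closes at 1000 Ma and the Ediacaran opens at 635 Ma, so the interval is 1000 − 635 = 365 Myr.
A period fits inside if it starts at or after 1000 Ma and ends at or before 635 Ma; oldest first that gives Tonian, Cryogenian.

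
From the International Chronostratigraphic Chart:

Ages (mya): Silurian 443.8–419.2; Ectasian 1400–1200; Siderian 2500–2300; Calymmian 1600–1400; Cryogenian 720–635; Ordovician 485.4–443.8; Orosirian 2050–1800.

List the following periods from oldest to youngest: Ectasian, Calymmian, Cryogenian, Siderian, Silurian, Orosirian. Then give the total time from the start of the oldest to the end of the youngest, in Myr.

From the excerpt: Ectasian 1400–1200; Calymmian 1600–1400; Cryogenian 720–635; Siderian 2500–2300; Silurian 443.8–419.2; Orosirian 2050–1800 (Ma).
Larger Ma is earlier, so the oldest is Siderian and the youngest is Silurian; oldest to youngest: Siderian, Orosirian, Calymmian, Ectasian, Cryogenian, Silurian.
Oldest start 2500 minus youngest end 419.2 gives 2080.8 Myr overall.

Siderian → Orosirian → Calymmian → Ectasian → Cryogenian → Silurian; total span 2080.8 Myr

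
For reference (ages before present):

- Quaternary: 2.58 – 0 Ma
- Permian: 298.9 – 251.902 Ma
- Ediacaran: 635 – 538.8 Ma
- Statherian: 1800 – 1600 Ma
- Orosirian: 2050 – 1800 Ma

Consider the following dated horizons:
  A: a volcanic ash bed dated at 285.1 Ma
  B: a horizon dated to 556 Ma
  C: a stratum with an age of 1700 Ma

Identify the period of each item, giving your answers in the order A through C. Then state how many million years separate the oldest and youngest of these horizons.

A — Permian; B — Ediacaran; C — Statherian; span 1414.9 million years

Match each age against the start–end ranges in the excerpt: A = 285.1 Ma → Permian (298.9–251.902); B = 556 Ma → Ediacaran (635–538.8); C = 1700 Ma → Statherian (1800–1600).
The largest age is 1700 Ma and the smallest is 285.1 Ma; their difference is 1414.9 Myr.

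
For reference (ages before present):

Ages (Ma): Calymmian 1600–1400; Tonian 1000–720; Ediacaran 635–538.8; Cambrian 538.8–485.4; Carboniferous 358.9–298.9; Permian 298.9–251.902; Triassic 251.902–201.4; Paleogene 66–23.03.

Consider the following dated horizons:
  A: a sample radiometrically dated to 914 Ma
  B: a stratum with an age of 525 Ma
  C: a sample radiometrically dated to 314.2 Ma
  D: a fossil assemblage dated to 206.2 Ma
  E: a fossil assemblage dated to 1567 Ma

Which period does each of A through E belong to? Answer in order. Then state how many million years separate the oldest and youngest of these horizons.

Match each age against the start–end ranges in the excerpt: A = 914 Ma → Tonian (1000–720); B = 525 Ma → Cambrian (538.8–485.4); C = 314.2 Ma → Carboniferous (358.9–298.9); D = 206.2 Ma → Triassic (251.902–201.4); E = 1567 Ma → Calymmian (1600–1400).
The largest age is 1567 Ma and the smallest is 206.2 Ma; their difference is 1360.8 Myr.

A — Tonian; B — Cambrian; C — Carboniferous; D — Triassic; E — Calymmian; span 1360.8 million years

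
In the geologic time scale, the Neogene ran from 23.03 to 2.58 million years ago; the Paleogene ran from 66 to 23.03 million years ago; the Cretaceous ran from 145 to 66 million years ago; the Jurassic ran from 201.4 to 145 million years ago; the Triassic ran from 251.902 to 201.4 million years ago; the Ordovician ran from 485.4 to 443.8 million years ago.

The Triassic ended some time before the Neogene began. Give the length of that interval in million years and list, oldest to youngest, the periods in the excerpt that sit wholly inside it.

178.37 million years; Jurassic, Cretaceous, Paleogene

End of Triassic = 201.4 Ma; start of Neogene = 23.03 Ma.
Gap = 201.4 − 23.03 = 178.37 Myr.
Periods wholly inside 201.4–23.03 Ma: Jurassic (201.4–145), Cretaceous (145–66), Paleogene (66–23.03).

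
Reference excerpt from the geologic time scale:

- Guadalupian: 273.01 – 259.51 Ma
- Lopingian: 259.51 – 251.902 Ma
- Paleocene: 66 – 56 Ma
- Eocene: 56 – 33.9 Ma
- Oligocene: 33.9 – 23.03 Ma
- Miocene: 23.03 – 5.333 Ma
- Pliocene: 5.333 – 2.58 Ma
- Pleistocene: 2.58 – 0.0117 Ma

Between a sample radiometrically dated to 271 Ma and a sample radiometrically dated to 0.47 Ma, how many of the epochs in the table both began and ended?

The older date is 271 Ma and the younger is 0.47 Ma.
Epochs with start < 271 and end > 0.47 Ma: Lopingian (259.51–251.902), Paleocene (66–56), Eocene (56–33.9), Oligocene (33.9–23.03), Miocene (23.03–5.333), Pliocene (5.333–2.58).
That is 6 complete epochs.

6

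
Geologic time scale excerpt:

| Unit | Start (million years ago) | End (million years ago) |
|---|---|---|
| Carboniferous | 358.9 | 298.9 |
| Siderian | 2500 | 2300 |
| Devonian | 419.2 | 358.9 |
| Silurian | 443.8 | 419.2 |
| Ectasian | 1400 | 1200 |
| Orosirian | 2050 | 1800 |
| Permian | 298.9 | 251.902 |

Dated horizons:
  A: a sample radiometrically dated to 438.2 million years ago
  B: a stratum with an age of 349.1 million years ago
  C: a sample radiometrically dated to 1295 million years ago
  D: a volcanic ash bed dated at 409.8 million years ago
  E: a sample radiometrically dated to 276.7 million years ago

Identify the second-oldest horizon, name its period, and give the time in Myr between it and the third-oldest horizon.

A, in the Silurian; 28.4 million years to D

Larger Ma means older, so oldest first: C 1295 > A 438.2 > D 409.8 > B 349.1 > E 276.7.
Counting 2 along gives A (438.2 Ma); the excerpt puts that inside the Silurian, 443.8–419.2 Ma.
Next in line is D (409.8 Ma), and 438.2 − 409.8 = 28.4 Myr.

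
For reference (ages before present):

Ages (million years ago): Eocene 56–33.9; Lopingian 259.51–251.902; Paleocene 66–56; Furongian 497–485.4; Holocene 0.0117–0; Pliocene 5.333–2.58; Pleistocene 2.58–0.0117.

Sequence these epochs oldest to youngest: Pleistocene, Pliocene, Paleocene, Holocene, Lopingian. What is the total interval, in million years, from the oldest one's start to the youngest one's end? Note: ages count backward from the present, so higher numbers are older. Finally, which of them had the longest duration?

Lopingian, Paleocene, Pliocene, Pleistocene, Holocene; total span 259.51 Myr; longest is Paleocene

Start ages (Ma): Lopingian 259.51, Paleocene 66, Pliocene 5.333, Pleistocene 2.58, Holocene 0.0117.
Ordered oldest to youngest: Lopingian, Paleocene, Pliocene, Pleistocene, Holocene.
Span = 259.51 − 0 = 259.51 Myr.
Durations: Pleistocene 2.5683, Pliocene 2.753, Lopingian 7.608, Paleocene 10, Holocene 0.0117 → longest is Paleocene (10 Myr).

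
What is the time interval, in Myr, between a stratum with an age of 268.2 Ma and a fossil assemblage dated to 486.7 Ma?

486.7 − 268.2 = 218.5 million years.

218.5 million years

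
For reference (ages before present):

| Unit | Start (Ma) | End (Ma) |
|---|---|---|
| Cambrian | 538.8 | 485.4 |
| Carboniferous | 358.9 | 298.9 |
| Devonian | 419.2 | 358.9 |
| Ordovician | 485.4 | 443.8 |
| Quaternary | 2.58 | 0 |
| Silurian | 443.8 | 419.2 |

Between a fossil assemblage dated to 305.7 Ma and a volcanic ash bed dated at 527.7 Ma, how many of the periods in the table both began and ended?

3

527.7 Ma sits inside the Cambrian (538.8–485.4) and 305.7 Ma inside the Carboniferous (358.9–298.9); neither of those is wholly between the two dates.
The listed periods lying completely between them are Ordovician, Silurian, Devonian — 3 in all.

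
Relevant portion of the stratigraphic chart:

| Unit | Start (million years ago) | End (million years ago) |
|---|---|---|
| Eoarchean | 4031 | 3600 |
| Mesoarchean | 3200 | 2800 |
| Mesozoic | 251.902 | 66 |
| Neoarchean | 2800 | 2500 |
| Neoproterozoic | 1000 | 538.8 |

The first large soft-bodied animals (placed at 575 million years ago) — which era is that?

Neoproterozoic

575 Ma lies between 1000 and 538.8 Ma, so it falls in the Neoproterozoic.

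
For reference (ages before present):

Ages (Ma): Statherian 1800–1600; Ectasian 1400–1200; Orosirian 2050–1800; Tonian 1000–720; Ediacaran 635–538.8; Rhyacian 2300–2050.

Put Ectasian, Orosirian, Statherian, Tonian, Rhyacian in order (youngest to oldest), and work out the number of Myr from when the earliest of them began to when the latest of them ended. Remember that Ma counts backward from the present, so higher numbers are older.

Tonian → Ectasian → Statherian → Orosirian → Rhyacian; total span 1580 Myr

Start ages (Ma): Rhyacian 2300, Orosirian 2050, Statherian 1800, Ectasian 1400, Tonian 1000.
Ordered youngest to oldest: Tonian, Ectasian, Statherian, Orosirian, Rhyacian.
Span = 2300 − 720 = 1580 Myr.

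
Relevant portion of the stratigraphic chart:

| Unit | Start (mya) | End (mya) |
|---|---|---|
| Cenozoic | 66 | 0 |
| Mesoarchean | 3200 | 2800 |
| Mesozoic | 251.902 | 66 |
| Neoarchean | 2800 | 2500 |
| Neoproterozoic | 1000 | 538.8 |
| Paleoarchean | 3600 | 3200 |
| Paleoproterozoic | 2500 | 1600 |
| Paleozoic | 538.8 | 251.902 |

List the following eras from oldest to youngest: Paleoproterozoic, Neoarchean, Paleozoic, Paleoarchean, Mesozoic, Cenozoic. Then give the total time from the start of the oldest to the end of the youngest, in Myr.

Start ages (Ma): Paleoarchean 3600, Neoarchean 2800, Paleoproterozoic 2500, Paleozoic 538.8, Mesozoic 251.902, Cenozoic 66.
Ordered oldest to youngest: Paleoarchean, Neoarchean, Paleoproterozoic, Paleozoic, Mesozoic, Cenozoic.
Span = 3600 − 0 = 3600 Myr.

Paleoarchean, Neoarchean, Paleoproterozoic, Paleozoic, Mesozoic, Cenozoic; total span 3600 Myr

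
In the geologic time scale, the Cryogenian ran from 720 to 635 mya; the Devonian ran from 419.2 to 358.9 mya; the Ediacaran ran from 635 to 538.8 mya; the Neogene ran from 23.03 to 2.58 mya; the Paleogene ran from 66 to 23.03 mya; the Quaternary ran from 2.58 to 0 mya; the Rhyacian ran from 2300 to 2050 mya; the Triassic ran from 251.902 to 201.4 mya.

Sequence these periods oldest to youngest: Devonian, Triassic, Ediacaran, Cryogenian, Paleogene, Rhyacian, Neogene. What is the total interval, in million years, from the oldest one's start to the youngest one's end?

From the excerpt: Devonian 419.2–358.9; Triassic 251.902–201.4; Ediacaran 635–538.8; Cryogenian 720–635; Paleogene 66–23.03; Rhyacian 2300–2050; Neogene 23.03–2.58 (Ma).
Larger Ma is earlier, so the oldest is Rhyacian and the youngest is Neogene; oldest to youngest: Rhyacian, Cryogenian, Ediacaran, Devonian, Triassic, Paleogene, Neogene.
Oldest start 2300 minus youngest end 2.58 gives 2297.42 Myr overall.

Rhyacian → Cryogenian → Ediacaran → Devonian → Triassic → Paleogene → Neogene; total span 2297.42 Myr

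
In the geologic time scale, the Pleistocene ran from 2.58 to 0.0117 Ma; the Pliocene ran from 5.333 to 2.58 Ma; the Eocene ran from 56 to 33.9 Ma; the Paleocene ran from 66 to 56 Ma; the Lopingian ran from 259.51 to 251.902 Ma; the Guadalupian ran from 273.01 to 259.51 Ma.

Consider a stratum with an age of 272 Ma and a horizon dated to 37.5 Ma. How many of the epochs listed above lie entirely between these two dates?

2

272 Ma sits inside the Guadalupian (273.01–259.51) and 37.5 Ma inside the Eocene (56–33.9); neither of those is wholly between the two dates.
The listed epochs lying completely between them are Lopingian, Paleocene — 2 in all.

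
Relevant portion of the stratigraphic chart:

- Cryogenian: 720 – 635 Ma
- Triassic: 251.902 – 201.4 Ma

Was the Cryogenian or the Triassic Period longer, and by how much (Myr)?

Cryogenian, by 34.498 million years

Cryogenian: 720 − 635 = 85 Myr.
Triassic: 251.902 − 201.4 = 50.502 Myr.
Difference: 85 − 50.502 = 34.498 Myr, so the Cryogenian was longer.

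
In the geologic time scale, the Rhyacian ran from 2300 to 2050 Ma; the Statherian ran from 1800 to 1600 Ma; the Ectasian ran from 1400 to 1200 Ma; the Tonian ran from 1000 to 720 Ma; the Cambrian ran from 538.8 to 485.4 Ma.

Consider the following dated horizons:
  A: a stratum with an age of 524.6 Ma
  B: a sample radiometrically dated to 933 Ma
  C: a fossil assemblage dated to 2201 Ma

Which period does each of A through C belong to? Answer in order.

A — Cambrian; B — Tonian; C — Rhyacian

A: 524.6 Ma lies in 538.8–485.4 Ma, so Cambrian.
B: 933 Ma lies in 1000–720 Ma, so Tonian.
C: 2201 Ma lies in 2300–2050 Ma, so Rhyacian.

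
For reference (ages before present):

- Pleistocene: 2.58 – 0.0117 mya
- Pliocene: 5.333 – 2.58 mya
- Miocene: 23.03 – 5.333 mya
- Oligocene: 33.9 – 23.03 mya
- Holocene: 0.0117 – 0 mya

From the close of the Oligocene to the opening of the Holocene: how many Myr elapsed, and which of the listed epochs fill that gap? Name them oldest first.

23.0183 million years; Miocene, Pliocene, Pleistocene

The Oligocene closes at 23.03 Ma and the Holocene opens at 0.0117 Ma, so the interval is 23.03 − 0.0117 = 23.0183 Myr.
An epoch fits inside if it starts at or after 23.03 Ma and ends at or before 0.0117 Ma; oldest first that gives Miocene, Pliocene, Pleistocene.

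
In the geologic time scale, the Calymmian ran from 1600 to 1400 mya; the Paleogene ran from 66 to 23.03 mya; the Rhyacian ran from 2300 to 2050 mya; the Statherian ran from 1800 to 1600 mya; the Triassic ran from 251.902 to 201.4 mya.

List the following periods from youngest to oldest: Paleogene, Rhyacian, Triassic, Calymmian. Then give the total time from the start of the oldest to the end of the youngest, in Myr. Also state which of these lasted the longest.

Paleogene, Triassic, Calymmian, Rhyacian; total span 2276.97 Myr; longest is Rhyacian

From the excerpt: Paleogene 66–23.03; Rhyacian 2300–2050; Triassic 251.902–201.4; Calymmian 1600–1400 (Ma).
Larger Ma is earlier, so the oldest is Rhyacian and the youngest is Paleogene; youngest to oldest: Paleogene, Triassic, Calymmian, Rhyacian.
Oldest start 2300 minus youngest end 23.03 gives 2276.97 Myr overall.
Individual lengths (start − end): Calymmian 200; Triassic 50.502; Paleogene 42.97; Rhyacian 250. The largest is Rhyacian at 250 Myr.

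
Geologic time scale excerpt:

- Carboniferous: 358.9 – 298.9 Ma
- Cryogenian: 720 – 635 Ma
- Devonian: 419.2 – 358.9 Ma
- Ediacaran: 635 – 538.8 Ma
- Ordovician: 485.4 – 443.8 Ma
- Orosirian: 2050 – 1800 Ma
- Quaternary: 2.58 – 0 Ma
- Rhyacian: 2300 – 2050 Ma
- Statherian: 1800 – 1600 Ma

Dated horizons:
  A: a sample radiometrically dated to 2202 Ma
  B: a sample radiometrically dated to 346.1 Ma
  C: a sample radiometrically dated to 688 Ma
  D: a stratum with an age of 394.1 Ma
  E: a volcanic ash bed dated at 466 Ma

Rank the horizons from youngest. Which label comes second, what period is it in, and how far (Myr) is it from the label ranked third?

Sorted youngest-first by Ma: B (346.1), D (394.1), E (466), C (688), A (2202).
The second youngest is D at 394.1 Ma, which lies in 419.2–358.9 Ma: the Devonian.
The third youngest is E at 466 Ma; separation = |394.1 − 466| = 71.9 Myr.

D, in the Devonian; 71.9 million years to E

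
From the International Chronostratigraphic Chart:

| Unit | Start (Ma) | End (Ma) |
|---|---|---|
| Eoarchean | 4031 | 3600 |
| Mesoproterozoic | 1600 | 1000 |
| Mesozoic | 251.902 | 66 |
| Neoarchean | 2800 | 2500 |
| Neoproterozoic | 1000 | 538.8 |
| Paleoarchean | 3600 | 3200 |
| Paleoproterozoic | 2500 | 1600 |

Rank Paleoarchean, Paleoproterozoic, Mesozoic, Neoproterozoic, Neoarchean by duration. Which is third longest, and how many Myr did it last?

Paleoarchean, 400 million years

Start − end for each: Paleoarchean 3600 − 3200 = 400; Paleoproterozoic 2500 − 1600 = 900; Mesozoic 251.902 − 66 = 185.902; Neoproterozoic 1000 − 538.8 = 461.2; Neoarchean 2800 − 2500 = 300.
Ranking these from longest: Paleoproterozoic > Neoproterozoic > Paleoarchean > Neoarchean > Mesozoic.
Position 3 in that ranking is Paleoarchean, which lasted 400 Myr.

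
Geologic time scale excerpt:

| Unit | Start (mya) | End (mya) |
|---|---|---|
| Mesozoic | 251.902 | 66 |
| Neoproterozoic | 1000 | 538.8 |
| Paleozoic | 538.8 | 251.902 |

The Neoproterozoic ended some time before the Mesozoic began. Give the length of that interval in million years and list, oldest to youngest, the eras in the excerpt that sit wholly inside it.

286.898 million years; Paleozoic

End of Neoproterozoic = 538.8 Ma; start of Mesozoic = 251.902 Ma.
Gap = 538.8 − 251.902 = 286.898 Myr.
Eras wholly inside 538.8–251.902 Ma: Paleozoic (538.8–251.902).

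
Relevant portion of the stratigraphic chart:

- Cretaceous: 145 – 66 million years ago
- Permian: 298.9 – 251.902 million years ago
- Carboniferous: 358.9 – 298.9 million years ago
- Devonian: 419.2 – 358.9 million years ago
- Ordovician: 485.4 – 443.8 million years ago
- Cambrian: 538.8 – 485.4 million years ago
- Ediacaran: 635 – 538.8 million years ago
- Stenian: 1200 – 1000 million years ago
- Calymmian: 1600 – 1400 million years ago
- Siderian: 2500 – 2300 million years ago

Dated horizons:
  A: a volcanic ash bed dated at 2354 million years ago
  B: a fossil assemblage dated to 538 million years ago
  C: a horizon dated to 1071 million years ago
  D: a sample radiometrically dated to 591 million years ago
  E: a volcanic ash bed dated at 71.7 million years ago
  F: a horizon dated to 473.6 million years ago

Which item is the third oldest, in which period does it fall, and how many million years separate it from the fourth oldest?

D, in the Ediacaran; 53 million years to B

Sorted oldest-first by Ma: A (2354), C (1071), D (591), B (538), F (473.6), E (71.7).
The third oldest is D at 591 Ma, which lies in 635–538.8 Ma: the Ediacaran.
The fourth oldest is B at 538 Ma; separation = |591 − 538| = 53 Myr.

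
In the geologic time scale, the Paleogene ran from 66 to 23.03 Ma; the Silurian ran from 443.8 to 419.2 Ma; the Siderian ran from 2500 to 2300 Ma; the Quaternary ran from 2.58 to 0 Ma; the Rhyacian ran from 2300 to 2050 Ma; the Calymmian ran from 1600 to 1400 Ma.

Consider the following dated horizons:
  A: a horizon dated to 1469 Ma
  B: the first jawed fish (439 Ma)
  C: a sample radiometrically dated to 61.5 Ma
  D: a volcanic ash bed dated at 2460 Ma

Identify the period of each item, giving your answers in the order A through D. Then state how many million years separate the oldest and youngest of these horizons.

A: 1469 Ma lies in 1600–1400 Ma, so Calymmian.
B: 439 Ma lies in 443.8–419.2 Ma, so Silurian.
C: 61.5 Ma lies in 66–23.03 Ma, so Paleogene.
D: 2460 Ma lies in 2500–2300 Ma, so Siderian.
Oldest = 2460 Ma, youngest = 61.5 Ma → span 2398.5 Myr.

A — Calymmian; B — Silurian; C — Paleogene; D — Siderian; span 2398.5 million years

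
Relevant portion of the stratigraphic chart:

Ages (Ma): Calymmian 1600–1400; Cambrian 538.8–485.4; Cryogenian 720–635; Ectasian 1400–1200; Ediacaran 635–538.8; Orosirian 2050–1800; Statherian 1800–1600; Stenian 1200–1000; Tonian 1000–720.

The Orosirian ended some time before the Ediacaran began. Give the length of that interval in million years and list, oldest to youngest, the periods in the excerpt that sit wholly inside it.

End of Orosirian = 1800 Ma; start of Ediacaran = 635 Ma.
Gap = 1800 − 635 = 1165 Myr.
Periods wholly inside 1800–635 Ma: Statherian (1800–1600), Calymmian (1600–1400), Ectasian (1400–1200), Stenian (1200–1000), Tonian (1000–720), Cryogenian (720–635).

1165 million years; Statherian, Calymmian, Ectasian, Stenian, Tonian, Cryogenian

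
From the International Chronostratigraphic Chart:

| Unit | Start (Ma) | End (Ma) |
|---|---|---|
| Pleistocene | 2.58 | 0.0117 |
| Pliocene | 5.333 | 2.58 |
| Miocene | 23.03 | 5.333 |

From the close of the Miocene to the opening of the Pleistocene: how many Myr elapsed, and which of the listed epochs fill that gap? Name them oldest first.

End of Miocene = 5.333 Ma; start of Pleistocene = 2.58 Ma.
Gap = 5.333 − 2.58 = 2.753 Myr.
Epochs wholly inside 5.333–2.58 Ma: Pliocene (5.333–2.58).

2.753 million years; Pliocene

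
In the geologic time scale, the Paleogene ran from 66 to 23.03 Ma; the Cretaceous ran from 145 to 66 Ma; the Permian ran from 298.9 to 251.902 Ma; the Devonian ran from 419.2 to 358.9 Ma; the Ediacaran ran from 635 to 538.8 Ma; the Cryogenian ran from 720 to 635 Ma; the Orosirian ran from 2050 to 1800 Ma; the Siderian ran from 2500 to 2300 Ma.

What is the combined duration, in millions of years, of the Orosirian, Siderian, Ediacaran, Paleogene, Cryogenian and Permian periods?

Duration is start − end for each: (2050 − 1800) + (2500 − 2300) + (635 − 538.8) + (66 − 23.03) + (720 − 635) + (298.9 − 251.902).
That is 250 + 200 + 96.2 + 42.97 + 85 + 46.998, which totals 721.168 million years.

721.168 million years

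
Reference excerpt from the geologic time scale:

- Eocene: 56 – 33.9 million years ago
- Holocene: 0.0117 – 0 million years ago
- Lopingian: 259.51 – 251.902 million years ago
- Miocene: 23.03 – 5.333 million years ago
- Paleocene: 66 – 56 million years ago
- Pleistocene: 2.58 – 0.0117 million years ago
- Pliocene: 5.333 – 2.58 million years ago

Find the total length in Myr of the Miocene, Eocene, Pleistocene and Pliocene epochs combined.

Duration is start − end for each: (23.03 − 5.333) + (56 − 33.9) + (2.58 − 0.0117) + (5.333 − 2.58).
That is 17.697 + 22.1 + 2.5683 + 2.753, which totals 45.1183 million years.

45.1183 million years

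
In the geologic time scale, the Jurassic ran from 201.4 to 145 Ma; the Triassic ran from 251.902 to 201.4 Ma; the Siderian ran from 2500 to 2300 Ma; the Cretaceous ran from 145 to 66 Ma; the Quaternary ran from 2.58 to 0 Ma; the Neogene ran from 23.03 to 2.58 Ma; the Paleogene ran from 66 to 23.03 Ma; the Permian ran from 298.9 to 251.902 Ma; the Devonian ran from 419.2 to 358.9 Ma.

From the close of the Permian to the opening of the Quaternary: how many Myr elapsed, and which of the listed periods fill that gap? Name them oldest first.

249.322 million years; Triassic, Jurassic, Cretaceous, Paleogene, Neogene

End of Permian = 251.902 Ma; start of Quaternary = 2.58 Ma.
Gap = 251.902 − 2.58 = 249.322 Myr.
Periods wholly inside 251.902–2.58 Ma: Triassic (251.902–201.4), Jurassic (201.4–145), Cretaceous (145–66), Paleogene (66–23.03), Neogene (23.03–2.58).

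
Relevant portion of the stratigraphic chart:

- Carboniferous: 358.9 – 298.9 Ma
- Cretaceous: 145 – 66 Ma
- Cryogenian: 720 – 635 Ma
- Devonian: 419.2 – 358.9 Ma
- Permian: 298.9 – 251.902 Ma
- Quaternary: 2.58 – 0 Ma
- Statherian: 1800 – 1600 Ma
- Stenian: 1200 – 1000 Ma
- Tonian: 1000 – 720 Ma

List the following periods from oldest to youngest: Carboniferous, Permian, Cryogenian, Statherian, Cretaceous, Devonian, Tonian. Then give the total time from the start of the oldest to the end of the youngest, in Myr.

From the excerpt: Carboniferous 358.9–298.9; Permian 298.9–251.902; Cryogenian 720–635; Statherian 1800–1600; Cretaceous 145–66; Devonian 419.2–358.9; Tonian 1000–720 (Ma).
Larger Ma is earlier, so the oldest is Statherian and the youngest is Cretaceous; oldest to youngest: Statherian, Tonian, Cryogenian, Devonian, Carboniferous, Permian, Cretaceous.
Oldest start 1800 minus youngest end 66 gives 1734 Myr overall.

Statherian, Tonian, Cryogenian, Devonian, Carboniferous, Permian, Cretaceous; total span 1734 Myr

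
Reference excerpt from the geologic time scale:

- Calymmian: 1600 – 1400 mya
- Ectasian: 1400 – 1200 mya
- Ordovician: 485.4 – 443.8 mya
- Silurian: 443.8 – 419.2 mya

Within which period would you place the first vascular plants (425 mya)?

Silurian

425 Ma lies between 443.8 and 419.2 Ma, so it falls in the Silurian.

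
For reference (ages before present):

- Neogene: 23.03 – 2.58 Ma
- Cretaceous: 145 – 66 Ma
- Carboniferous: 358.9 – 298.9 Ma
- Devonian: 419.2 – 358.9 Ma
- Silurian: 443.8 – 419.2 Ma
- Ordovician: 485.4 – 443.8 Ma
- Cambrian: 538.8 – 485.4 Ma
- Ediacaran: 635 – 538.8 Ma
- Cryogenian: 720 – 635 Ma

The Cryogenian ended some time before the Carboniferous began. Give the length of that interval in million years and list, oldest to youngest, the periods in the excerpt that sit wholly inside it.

End of Cryogenian = 635 Ma; start of Carboniferous = 358.9 Ma.
Gap = 635 − 358.9 = 276.1 Myr.
Periods wholly inside 635–358.9 Ma: Ediacaran (635–538.8), Cambrian (538.8–485.4), Ordovician (485.4–443.8), Silurian (443.8–419.2), Devonian (419.2–358.9).

276.1 million years; Ediacaran, Cambrian, Ordovician, Silurian, Devonian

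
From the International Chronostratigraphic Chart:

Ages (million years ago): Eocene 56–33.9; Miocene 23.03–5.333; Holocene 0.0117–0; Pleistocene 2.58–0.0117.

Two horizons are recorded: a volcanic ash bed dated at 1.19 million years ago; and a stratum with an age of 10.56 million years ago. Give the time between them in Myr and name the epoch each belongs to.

Elapsed time: 10.56 − 1.19 = 9.37 Myr.
1.19 Ma lies within 2.58–0.0117 Ma: Pleistocene.
10.56 Ma lies within 23.03–5.333 Ma: Miocene.

9.37 million years apart; the first in the Pleistocene, the second in the Miocene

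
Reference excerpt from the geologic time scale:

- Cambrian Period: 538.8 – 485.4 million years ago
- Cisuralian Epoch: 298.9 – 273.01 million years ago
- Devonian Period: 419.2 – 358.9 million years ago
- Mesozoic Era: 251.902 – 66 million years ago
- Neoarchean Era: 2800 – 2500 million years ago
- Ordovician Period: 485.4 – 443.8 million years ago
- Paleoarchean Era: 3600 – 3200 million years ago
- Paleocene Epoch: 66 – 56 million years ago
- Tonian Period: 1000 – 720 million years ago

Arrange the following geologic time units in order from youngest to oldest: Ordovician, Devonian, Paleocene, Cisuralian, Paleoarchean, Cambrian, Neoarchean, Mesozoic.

Paleocene, Mesozoic, Cisuralian, Devonian, Ordovician, Cambrian, Neoarchean, Paleoarchean

The oldest of these is Paleoarchean (starts 3600 Ma) and the youngest is Paleocene (ends 56 Ma).
In between, by decreasing start age: Neoarchean (2800), Cambrian (538.8), Ordovician (485.4), Devonian (419.2), Cisuralian (298.9), Mesozoic (251.902).
Listing youngest first means reversing that sequence.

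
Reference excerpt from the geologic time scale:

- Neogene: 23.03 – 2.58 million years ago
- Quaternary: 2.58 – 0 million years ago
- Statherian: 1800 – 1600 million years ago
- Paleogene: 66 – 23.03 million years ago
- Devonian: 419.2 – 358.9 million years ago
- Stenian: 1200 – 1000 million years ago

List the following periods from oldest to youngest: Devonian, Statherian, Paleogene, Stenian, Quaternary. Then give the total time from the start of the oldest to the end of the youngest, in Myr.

Statherian → Stenian → Devonian → Paleogene → Quaternary; total span 1800 Myr

From the excerpt: Devonian 419.2–358.9; Statherian 1800–1600; Paleogene 66–23.03; Stenian 1200–1000; Quaternary 2.58–0 (Ma).
Larger Ma is earlier, so the oldest is Statherian and the youngest is Quaternary; oldest to youngest: Statherian, Stenian, Devonian, Paleogene, Quaternary.
Oldest start 1800 minus youngest end 0 gives 1800 Myr overall.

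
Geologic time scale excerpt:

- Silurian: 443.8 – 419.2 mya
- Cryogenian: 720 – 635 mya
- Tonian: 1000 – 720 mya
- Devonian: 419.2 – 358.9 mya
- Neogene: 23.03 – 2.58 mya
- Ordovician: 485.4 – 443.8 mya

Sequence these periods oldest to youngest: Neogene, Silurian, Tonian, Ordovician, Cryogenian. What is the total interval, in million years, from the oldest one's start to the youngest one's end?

Tonian → Cryogenian → Ordovician → Silurian → Neogene; total span 997.42 Myr

Start ages (Ma): Tonian 1000, Cryogenian 720, Ordovician 485.4, Silurian 443.8, Neogene 23.03.
Ordered oldest to youngest: Tonian, Cryogenian, Ordovician, Silurian, Neogene.
Span = 1000 − 2.58 = 997.42 Myr.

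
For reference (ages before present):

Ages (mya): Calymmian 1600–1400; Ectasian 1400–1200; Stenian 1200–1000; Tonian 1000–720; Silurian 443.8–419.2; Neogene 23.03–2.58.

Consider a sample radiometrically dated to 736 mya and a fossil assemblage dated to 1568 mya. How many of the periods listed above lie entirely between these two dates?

The older date is 1568 Ma and the younger is 736 Ma.
Periods with start < 1568 and end > 736 Ma: Ectasian (1400–1200), Stenian (1200–1000).
That is 2 complete periods.

2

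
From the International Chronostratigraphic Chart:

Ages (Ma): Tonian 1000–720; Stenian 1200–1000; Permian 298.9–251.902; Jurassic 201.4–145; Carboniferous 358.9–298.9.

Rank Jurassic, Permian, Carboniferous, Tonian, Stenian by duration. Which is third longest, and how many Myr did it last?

Start − end for each: Jurassic 201.4 − 145 = 56.4; Permian 298.9 − 251.902 = 46.998; Carboniferous 358.9 − 298.9 = 60; Tonian 1000 − 720 = 280; Stenian 1200 − 1000 = 200.
Ranking these from longest: Tonian > Stenian > Carboniferous > Jurassic > Permian.
Position 3 in that ranking is Carboniferous, which lasted 60 Myr.

Carboniferous, 60 million years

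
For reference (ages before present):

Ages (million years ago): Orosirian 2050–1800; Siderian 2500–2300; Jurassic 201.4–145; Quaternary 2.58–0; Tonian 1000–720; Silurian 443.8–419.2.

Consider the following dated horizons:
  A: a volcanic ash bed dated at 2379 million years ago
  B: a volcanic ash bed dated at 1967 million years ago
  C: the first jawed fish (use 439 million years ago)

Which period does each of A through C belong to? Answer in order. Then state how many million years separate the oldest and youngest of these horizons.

A — Siderian; B — Orosirian; C — Silurian; span 1940 million years

A: 2379 Ma lies in 2500–2300 Ma, so Siderian.
B: 1967 Ma lies in 2050–1800 Ma, so Orosirian.
C: 439 Ma lies in 443.8–419.2 Ma, so Silurian.
Oldest = 2379 Ma, youngest = 439 Ma → span 1940 Myr.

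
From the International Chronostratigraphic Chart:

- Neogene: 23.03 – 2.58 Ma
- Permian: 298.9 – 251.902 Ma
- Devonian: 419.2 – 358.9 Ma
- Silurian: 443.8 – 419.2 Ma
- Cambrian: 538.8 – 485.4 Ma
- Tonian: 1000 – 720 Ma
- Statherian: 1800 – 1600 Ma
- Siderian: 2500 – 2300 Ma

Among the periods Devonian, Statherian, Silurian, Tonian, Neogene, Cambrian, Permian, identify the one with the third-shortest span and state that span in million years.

Start − end for each: Devonian 419.2 − 358.9 = 60.3; Statherian 1800 − 1600 = 200; Silurian 443.8 − 419.2 = 24.6; Tonian 1000 − 720 = 280; Neogene 23.03 − 2.58 = 20.45; Cambrian 538.8 − 485.4 = 53.4; Permian 298.9 − 251.902 = 46.998.
Ranking these from shortest: Neogene < Silurian < Permian < Cambrian < Devonian < Statherian < Tonian.
Position 3 in that ranking is Permian, which lasted 46.998 Myr.

Permian, 46.998 million years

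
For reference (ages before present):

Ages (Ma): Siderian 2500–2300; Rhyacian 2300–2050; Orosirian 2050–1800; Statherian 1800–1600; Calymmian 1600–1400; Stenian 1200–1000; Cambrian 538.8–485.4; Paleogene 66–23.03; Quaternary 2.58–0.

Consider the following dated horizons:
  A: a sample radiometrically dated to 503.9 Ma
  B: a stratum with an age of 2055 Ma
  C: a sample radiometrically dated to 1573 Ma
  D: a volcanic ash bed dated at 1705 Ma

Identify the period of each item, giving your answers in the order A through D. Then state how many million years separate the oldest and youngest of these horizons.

Match each age against the start–end ranges in the excerpt: A = 503.9 Ma → Cambrian (538.8–485.4); B = 2055 Ma → Rhyacian (2300–2050); C = 1573 Ma → Calymmian (1600–1400); D = 1705 Ma → Statherian (1800–1600).
The largest age is 2055 Ma and the smallest is 503.9 Ma; their difference is 1551.1 Myr.

A — Cambrian; B — Rhyacian; C — Calymmian; D — Statherian; span 1551.1 million years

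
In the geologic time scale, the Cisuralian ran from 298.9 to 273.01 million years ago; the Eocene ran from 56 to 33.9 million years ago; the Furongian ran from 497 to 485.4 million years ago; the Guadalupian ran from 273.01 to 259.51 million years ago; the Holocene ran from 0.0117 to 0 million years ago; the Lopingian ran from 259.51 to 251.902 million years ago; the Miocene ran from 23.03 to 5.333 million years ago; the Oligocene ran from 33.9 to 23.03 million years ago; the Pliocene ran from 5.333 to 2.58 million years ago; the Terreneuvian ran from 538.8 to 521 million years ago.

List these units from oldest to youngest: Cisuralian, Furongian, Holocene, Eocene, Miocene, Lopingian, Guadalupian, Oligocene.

Sorting by start age (descending Ma, since larger Ma = older): Furongian began 497, Cisuralian began 298.9, Guadalupian began 273.01, Lopingian began 259.51, Eocene began 56, Oligocene began 33.9, Miocene began 23.03, Holocene began 0.0117.

Furongian, Cisuralian, Guadalupian, Lopingian, Eocene, Oligocene, Miocene, Holocene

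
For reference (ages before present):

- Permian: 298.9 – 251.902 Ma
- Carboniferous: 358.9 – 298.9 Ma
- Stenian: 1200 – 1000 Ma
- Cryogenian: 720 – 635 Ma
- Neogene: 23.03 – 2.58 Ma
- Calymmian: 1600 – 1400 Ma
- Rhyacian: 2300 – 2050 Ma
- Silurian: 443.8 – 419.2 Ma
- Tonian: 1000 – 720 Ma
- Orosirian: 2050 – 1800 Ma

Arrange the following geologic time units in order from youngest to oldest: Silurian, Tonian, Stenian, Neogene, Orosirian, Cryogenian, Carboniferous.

Neogene, then Carboniferous, then Silurian, then Cryogenian, then Tonian, then Stenian, then Orosirian

Read off each span (Ma): Silurian 443.8–419.2; Tonian 1000–720; Stenian 1200–1000; Neogene 23.03–2.58; Orosirian 2050–1800; Cryogenian 720–635; Carboniferous 358.9–298.9.
Larger Ma is older, so oldest→youngest is Orosirian, Stenian, Tonian, Cryogenian, Silurian, Carboniferous, Neogene; reverse it for youngest→oldest.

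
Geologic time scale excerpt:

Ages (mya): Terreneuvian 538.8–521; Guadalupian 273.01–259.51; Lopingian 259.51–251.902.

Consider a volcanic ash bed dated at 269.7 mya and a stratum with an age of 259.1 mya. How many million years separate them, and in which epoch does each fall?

10.6 million years apart; the first in the Guadalupian, the second in the Lopingian

Elapsed time: 269.7 − 259.1 = 10.6 Myr.
269.7 Ma lies within 273.01–259.51 Ma: Guadalupian.
259.1 Ma lies within 259.51–251.902 Ma: Lopingian.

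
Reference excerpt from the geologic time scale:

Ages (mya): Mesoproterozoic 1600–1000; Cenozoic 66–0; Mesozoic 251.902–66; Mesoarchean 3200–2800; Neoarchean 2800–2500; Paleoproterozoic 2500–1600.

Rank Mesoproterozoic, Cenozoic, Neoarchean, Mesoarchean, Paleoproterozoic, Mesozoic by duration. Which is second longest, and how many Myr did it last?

Durations: Mesoproterozoic 600; Cenozoic 66; Neoarchean 300; Mesoarchean 400; Paleoproterozoic 900; Mesozoic 185.902 Myr.
Sorted longest-first: Paleoproterozoic (900), Mesoproterozoic (600), Mesoarchean (400), Neoarchean (300), Mesozoic (185.902), Cenozoic (66).
The second longest is Mesoproterozoic at 600 Myr.

Mesoproterozoic, 600 million years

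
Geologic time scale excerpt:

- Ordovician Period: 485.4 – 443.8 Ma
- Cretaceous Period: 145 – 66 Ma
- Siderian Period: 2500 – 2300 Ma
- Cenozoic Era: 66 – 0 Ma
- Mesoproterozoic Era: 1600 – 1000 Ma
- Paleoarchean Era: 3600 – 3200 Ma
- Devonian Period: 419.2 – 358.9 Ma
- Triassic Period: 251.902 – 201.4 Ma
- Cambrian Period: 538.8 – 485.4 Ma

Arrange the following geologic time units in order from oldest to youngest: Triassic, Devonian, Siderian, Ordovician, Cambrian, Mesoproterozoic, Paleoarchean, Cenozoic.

Read off each span (Ma): Triassic 251.902–201.4; Devonian 419.2–358.9; Siderian 2500–2300; Ordovician 485.4–443.8; Cambrian 538.8–485.4; Mesoproterozoic 1600–1000; Paleoarchean 3600–3200; Cenozoic 66–0.
Larger Ma is older, so oldest→youngest is Paleoarchean, Siderian, Mesoproterozoic, Cambrian, Ordovician, Devonian, Triassic, Cenozoic.

Paleoarchean, then Siderian, then Mesoproterozoic, then Cambrian, then Ordovician, then Devonian, then Triassic, then Cenozoic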